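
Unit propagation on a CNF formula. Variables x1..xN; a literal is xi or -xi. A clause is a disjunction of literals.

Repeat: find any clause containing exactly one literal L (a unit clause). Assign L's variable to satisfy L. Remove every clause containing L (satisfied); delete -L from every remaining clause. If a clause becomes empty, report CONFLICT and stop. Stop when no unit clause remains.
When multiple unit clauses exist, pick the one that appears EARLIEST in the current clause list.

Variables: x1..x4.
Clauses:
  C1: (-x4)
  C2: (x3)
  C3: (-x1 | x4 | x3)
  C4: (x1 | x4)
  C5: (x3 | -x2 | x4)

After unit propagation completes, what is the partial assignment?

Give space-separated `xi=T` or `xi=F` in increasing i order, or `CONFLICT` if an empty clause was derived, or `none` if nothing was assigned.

unit clause [-4] forces x4=F; simplify:
  drop 4 from [-1, 4, 3] -> [-1, 3]
  drop 4 from [1, 4] -> [1]
  drop 4 from [3, -2, 4] -> [3, -2]
  satisfied 1 clause(s); 4 remain; assigned so far: [4]
unit clause [3] forces x3=T; simplify:
  satisfied 3 clause(s); 1 remain; assigned so far: [3, 4]
unit clause [1] forces x1=T; simplify:
  satisfied 1 clause(s); 0 remain; assigned so far: [1, 3, 4]

Answer: x1=T x3=T x4=F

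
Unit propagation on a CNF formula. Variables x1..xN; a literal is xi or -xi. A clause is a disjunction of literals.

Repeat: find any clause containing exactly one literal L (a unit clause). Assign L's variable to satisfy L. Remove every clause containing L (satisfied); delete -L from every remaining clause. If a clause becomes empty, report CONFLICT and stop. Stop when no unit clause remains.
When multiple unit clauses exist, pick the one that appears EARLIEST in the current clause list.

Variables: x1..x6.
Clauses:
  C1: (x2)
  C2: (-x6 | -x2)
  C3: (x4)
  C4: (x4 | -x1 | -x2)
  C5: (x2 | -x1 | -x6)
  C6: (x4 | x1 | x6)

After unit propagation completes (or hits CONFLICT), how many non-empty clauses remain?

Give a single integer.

Answer: 0

Derivation:
unit clause [2] forces x2=T; simplify:
  drop -2 from [-6, -2] -> [-6]
  drop -2 from [4, -1, -2] -> [4, -1]
  satisfied 2 clause(s); 4 remain; assigned so far: [2]
unit clause [-6] forces x6=F; simplify:
  drop 6 from [4, 1, 6] -> [4, 1]
  satisfied 1 clause(s); 3 remain; assigned so far: [2, 6]
unit clause [4] forces x4=T; simplify:
  satisfied 3 clause(s); 0 remain; assigned so far: [2, 4, 6]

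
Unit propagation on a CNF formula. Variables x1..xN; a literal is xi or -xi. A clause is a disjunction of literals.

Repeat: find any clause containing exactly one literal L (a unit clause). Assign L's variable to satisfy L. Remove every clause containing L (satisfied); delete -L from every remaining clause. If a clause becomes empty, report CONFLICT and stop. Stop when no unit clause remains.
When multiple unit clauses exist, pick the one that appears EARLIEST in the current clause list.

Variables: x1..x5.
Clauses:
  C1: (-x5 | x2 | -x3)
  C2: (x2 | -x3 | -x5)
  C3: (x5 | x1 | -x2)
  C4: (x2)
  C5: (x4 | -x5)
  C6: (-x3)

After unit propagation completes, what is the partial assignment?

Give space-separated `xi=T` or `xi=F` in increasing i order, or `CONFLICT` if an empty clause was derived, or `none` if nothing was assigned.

Answer: x2=T x3=F

Derivation:
unit clause [2] forces x2=T; simplify:
  drop -2 from [5, 1, -2] -> [5, 1]
  satisfied 3 clause(s); 3 remain; assigned so far: [2]
unit clause [-3] forces x3=F; simplify:
  satisfied 1 clause(s); 2 remain; assigned so far: [2, 3]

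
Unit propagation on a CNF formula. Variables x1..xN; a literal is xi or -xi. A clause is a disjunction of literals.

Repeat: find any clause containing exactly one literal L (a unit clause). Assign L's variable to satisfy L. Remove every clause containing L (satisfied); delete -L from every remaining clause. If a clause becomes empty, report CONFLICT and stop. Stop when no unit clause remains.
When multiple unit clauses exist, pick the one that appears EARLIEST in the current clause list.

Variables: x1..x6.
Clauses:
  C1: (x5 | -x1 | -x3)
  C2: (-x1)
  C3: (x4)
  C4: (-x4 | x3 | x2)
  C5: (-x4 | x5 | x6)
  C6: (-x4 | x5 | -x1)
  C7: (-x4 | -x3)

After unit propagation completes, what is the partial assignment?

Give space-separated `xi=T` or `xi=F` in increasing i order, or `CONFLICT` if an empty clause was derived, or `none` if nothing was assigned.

unit clause [-1] forces x1=F; simplify:
  satisfied 3 clause(s); 4 remain; assigned so far: [1]
unit clause [4] forces x4=T; simplify:
  drop -4 from [-4, 3, 2] -> [3, 2]
  drop -4 from [-4, 5, 6] -> [5, 6]
  drop -4 from [-4, -3] -> [-3]
  satisfied 1 clause(s); 3 remain; assigned so far: [1, 4]
unit clause [-3] forces x3=F; simplify:
  drop 3 from [3, 2] -> [2]
  satisfied 1 clause(s); 2 remain; assigned so far: [1, 3, 4]
unit clause [2] forces x2=T; simplify:
  satisfied 1 clause(s); 1 remain; assigned so far: [1, 2, 3, 4]

Answer: x1=F x2=T x3=F x4=T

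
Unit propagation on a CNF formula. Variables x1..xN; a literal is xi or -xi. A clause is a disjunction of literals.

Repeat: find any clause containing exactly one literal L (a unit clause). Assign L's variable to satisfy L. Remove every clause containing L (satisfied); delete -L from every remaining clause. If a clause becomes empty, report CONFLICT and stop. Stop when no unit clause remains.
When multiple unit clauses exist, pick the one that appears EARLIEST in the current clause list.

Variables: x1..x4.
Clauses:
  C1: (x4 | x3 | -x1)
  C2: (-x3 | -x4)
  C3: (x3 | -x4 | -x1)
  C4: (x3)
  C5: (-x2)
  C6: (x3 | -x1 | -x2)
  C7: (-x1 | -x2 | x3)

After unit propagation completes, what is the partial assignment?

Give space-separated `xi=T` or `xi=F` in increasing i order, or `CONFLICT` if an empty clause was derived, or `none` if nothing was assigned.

Answer: x2=F x3=T x4=F

Derivation:
unit clause [3] forces x3=T; simplify:
  drop -3 from [-3, -4] -> [-4]
  satisfied 5 clause(s); 2 remain; assigned so far: [3]
unit clause [-4] forces x4=F; simplify:
  satisfied 1 clause(s); 1 remain; assigned so far: [3, 4]
unit clause [-2] forces x2=F; simplify:
  satisfied 1 clause(s); 0 remain; assigned so far: [2, 3, 4]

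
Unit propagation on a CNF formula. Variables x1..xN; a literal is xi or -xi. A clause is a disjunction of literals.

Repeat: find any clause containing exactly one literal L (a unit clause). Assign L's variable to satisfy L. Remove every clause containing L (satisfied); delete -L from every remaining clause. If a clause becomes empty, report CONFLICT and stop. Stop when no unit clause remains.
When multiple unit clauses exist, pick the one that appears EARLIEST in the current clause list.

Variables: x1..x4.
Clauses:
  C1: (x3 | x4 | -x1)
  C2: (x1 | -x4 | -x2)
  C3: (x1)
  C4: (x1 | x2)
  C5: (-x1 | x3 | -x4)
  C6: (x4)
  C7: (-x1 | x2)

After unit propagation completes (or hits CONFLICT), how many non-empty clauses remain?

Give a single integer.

Answer: 0

Derivation:
unit clause [1] forces x1=T; simplify:
  drop -1 from [3, 4, -1] -> [3, 4]
  drop -1 from [-1, 3, -4] -> [3, -4]
  drop -1 from [-1, 2] -> [2]
  satisfied 3 clause(s); 4 remain; assigned so far: [1]
unit clause [4] forces x4=T; simplify:
  drop -4 from [3, -4] -> [3]
  satisfied 2 clause(s); 2 remain; assigned so far: [1, 4]
unit clause [3] forces x3=T; simplify:
  satisfied 1 clause(s); 1 remain; assigned so far: [1, 3, 4]
unit clause [2] forces x2=T; simplify:
  satisfied 1 clause(s); 0 remain; assigned so far: [1, 2, 3, 4]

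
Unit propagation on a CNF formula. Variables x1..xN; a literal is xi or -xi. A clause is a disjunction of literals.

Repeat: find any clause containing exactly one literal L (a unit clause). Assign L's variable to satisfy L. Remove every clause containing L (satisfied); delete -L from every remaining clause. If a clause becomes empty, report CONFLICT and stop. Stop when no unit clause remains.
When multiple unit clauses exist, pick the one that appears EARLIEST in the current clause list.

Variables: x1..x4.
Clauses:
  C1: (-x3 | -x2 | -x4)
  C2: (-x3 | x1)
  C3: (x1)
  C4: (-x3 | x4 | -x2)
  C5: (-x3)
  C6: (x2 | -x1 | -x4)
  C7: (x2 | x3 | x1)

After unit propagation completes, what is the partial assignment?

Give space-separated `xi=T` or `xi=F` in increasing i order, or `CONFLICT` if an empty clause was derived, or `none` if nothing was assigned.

Answer: x1=T x3=F

Derivation:
unit clause [1] forces x1=T; simplify:
  drop -1 from [2, -1, -4] -> [2, -4]
  satisfied 3 clause(s); 4 remain; assigned so far: [1]
unit clause [-3] forces x3=F; simplify:
  satisfied 3 clause(s); 1 remain; assigned so far: [1, 3]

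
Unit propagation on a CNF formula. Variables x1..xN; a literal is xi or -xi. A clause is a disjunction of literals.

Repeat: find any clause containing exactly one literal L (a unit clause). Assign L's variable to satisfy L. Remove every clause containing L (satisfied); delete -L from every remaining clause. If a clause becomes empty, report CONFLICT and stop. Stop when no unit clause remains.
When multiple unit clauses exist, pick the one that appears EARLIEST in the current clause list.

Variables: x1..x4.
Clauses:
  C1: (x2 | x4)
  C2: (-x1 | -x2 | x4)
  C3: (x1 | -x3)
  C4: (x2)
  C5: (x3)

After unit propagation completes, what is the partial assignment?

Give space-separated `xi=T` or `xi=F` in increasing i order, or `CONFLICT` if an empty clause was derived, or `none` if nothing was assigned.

Answer: x1=T x2=T x3=T x4=T

Derivation:
unit clause [2] forces x2=T; simplify:
  drop -2 from [-1, -2, 4] -> [-1, 4]
  satisfied 2 clause(s); 3 remain; assigned so far: [2]
unit clause [3] forces x3=T; simplify:
  drop -3 from [1, -3] -> [1]
  satisfied 1 clause(s); 2 remain; assigned so far: [2, 3]
unit clause [1] forces x1=T; simplify:
  drop -1 from [-1, 4] -> [4]
  satisfied 1 clause(s); 1 remain; assigned so far: [1, 2, 3]
unit clause [4] forces x4=T; simplify:
  satisfied 1 clause(s); 0 remain; assigned so far: [1, 2, 3, 4]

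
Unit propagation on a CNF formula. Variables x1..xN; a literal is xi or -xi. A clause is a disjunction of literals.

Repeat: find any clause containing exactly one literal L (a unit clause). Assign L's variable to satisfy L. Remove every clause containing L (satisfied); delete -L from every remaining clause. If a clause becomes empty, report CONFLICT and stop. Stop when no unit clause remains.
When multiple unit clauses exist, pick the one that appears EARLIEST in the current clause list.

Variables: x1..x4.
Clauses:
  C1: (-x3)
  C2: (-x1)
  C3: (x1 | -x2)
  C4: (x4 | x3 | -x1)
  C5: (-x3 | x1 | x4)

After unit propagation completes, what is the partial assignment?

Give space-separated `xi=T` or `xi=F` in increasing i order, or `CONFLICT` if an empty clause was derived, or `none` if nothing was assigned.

unit clause [-3] forces x3=F; simplify:
  drop 3 from [4, 3, -1] -> [4, -1]
  satisfied 2 clause(s); 3 remain; assigned so far: [3]
unit clause [-1] forces x1=F; simplify:
  drop 1 from [1, -2] -> [-2]
  satisfied 2 clause(s); 1 remain; assigned so far: [1, 3]
unit clause [-2] forces x2=F; simplify:
  satisfied 1 clause(s); 0 remain; assigned so far: [1, 2, 3]

Answer: x1=F x2=F x3=F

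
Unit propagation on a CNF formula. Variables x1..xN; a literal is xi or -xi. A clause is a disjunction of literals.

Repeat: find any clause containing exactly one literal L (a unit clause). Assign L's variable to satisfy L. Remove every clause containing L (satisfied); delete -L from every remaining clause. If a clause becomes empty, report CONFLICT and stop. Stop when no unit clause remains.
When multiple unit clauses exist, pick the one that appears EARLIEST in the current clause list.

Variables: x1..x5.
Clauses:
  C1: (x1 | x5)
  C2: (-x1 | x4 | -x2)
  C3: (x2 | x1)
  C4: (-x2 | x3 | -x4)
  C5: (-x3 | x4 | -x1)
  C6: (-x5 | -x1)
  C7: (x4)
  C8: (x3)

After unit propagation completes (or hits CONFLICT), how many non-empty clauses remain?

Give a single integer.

unit clause [4] forces x4=T; simplify:
  drop -4 from [-2, 3, -4] -> [-2, 3]
  satisfied 3 clause(s); 5 remain; assigned so far: [4]
unit clause [3] forces x3=T; simplify:
  satisfied 2 clause(s); 3 remain; assigned so far: [3, 4]

Answer: 3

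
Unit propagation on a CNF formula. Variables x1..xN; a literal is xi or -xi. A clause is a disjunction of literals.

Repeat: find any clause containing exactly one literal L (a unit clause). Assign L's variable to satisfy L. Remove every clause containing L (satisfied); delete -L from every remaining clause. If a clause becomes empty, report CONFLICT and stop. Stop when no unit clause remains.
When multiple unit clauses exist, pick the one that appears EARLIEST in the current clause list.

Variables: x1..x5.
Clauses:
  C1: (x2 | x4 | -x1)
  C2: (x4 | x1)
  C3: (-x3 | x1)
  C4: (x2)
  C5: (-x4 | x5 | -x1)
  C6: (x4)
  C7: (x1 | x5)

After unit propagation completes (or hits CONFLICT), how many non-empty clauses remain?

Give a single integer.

Answer: 3

Derivation:
unit clause [2] forces x2=T; simplify:
  satisfied 2 clause(s); 5 remain; assigned so far: [2]
unit clause [4] forces x4=T; simplify:
  drop -4 from [-4, 5, -1] -> [5, -1]
  satisfied 2 clause(s); 3 remain; assigned so far: [2, 4]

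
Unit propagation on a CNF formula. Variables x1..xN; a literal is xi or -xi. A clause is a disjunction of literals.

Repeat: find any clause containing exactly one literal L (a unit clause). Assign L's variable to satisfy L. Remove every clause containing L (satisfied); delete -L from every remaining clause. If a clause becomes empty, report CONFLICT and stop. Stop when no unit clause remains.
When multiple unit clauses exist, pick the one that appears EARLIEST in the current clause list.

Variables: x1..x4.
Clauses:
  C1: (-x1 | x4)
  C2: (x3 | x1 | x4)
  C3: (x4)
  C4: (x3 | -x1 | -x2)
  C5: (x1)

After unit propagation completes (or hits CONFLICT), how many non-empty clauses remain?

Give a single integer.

Answer: 1

Derivation:
unit clause [4] forces x4=T; simplify:
  satisfied 3 clause(s); 2 remain; assigned so far: [4]
unit clause [1] forces x1=T; simplify:
  drop -1 from [3, -1, -2] -> [3, -2]
  satisfied 1 clause(s); 1 remain; assigned so far: [1, 4]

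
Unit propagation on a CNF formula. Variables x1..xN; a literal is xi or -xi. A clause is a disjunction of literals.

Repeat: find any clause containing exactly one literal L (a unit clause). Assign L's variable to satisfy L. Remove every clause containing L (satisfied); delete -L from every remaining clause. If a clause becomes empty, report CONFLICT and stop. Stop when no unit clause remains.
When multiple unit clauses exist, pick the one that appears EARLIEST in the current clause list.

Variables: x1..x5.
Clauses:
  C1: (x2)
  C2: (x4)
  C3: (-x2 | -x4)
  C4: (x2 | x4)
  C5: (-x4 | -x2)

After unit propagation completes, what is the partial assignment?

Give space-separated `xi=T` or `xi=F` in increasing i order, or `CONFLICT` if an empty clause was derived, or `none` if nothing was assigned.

Answer: CONFLICT

Derivation:
unit clause [2] forces x2=T; simplify:
  drop -2 from [-2, -4] -> [-4]
  drop -2 from [-4, -2] -> [-4]
  satisfied 2 clause(s); 3 remain; assigned so far: [2]
unit clause [4] forces x4=T; simplify:
  drop -4 from [-4] -> [] (empty!)
  drop -4 from [-4] -> [] (empty!)
  satisfied 1 clause(s); 2 remain; assigned so far: [2, 4]
CONFLICT (empty clause)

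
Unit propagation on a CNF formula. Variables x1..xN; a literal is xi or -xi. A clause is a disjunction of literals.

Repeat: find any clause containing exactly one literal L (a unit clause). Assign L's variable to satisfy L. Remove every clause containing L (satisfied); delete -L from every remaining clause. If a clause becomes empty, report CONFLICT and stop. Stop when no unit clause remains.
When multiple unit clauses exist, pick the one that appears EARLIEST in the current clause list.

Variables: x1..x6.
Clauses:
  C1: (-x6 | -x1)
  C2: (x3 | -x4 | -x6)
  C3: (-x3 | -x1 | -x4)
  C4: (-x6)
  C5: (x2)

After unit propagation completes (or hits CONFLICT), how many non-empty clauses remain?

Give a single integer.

Answer: 1

Derivation:
unit clause [-6] forces x6=F; simplify:
  satisfied 3 clause(s); 2 remain; assigned so far: [6]
unit clause [2] forces x2=T; simplify:
  satisfied 1 clause(s); 1 remain; assigned so far: [2, 6]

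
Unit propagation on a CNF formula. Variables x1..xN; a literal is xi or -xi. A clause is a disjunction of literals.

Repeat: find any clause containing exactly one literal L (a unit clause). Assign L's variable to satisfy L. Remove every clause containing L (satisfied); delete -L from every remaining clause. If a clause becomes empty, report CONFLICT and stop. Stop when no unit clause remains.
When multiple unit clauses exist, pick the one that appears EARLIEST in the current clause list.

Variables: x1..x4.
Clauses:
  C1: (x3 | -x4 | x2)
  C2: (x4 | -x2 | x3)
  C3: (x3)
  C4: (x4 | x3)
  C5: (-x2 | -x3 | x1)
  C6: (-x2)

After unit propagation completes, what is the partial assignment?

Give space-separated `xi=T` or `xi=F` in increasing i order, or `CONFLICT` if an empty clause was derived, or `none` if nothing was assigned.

Answer: x2=F x3=T

Derivation:
unit clause [3] forces x3=T; simplify:
  drop -3 from [-2, -3, 1] -> [-2, 1]
  satisfied 4 clause(s); 2 remain; assigned so far: [3]
unit clause [-2] forces x2=F; simplify:
  satisfied 2 clause(s); 0 remain; assigned so far: [2, 3]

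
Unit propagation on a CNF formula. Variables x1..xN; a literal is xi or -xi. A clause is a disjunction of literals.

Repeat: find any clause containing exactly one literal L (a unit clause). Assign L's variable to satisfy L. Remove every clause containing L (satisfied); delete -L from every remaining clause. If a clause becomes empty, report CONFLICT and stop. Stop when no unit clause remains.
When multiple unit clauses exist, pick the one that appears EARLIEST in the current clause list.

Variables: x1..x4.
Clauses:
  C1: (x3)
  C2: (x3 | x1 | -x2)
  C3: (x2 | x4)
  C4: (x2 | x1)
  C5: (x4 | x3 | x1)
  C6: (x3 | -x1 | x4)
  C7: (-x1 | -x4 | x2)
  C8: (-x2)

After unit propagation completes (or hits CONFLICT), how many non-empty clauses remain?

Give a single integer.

unit clause [3] forces x3=T; simplify:
  satisfied 4 clause(s); 4 remain; assigned so far: [3]
unit clause [-2] forces x2=F; simplify:
  drop 2 from [2, 4] -> [4]
  drop 2 from [2, 1] -> [1]
  drop 2 from [-1, -4, 2] -> [-1, -4]
  satisfied 1 clause(s); 3 remain; assigned so far: [2, 3]
unit clause [4] forces x4=T; simplify:
  drop -4 from [-1, -4] -> [-1]
  satisfied 1 clause(s); 2 remain; assigned so far: [2, 3, 4]
unit clause [1] forces x1=T; simplify:
  drop -1 from [-1] -> [] (empty!)
  satisfied 1 clause(s); 1 remain; assigned so far: [1, 2, 3, 4]
CONFLICT (empty clause)

Answer: 0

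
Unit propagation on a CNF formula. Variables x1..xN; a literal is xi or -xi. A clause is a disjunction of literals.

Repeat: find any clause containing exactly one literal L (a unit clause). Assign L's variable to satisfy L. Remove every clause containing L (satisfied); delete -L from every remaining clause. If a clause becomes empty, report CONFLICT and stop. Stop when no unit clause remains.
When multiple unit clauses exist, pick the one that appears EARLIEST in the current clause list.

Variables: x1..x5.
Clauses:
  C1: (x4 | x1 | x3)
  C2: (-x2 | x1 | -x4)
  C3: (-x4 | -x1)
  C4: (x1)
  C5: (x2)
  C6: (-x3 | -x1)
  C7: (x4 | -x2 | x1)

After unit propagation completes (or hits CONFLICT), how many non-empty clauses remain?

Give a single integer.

unit clause [1] forces x1=T; simplify:
  drop -1 from [-4, -1] -> [-4]
  drop -1 from [-3, -1] -> [-3]
  satisfied 4 clause(s); 3 remain; assigned so far: [1]
unit clause [-4] forces x4=F; simplify:
  satisfied 1 clause(s); 2 remain; assigned so far: [1, 4]
unit clause [2] forces x2=T; simplify:
  satisfied 1 clause(s); 1 remain; assigned so far: [1, 2, 4]
unit clause [-3] forces x3=F; simplify:
  satisfied 1 clause(s); 0 remain; assigned so far: [1, 2, 3, 4]

Answer: 0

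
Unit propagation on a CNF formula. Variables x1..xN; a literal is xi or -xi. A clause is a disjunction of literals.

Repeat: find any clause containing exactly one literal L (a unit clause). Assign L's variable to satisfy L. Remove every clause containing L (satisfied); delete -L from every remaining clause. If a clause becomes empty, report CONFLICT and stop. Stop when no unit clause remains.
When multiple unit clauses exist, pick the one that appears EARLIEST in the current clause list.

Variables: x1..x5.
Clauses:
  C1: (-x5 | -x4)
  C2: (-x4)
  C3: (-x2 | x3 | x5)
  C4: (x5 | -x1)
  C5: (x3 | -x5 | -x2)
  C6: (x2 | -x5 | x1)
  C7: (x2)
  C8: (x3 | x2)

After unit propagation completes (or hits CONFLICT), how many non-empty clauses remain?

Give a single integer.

unit clause [-4] forces x4=F; simplify:
  satisfied 2 clause(s); 6 remain; assigned so far: [4]
unit clause [2] forces x2=T; simplify:
  drop -2 from [-2, 3, 5] -> [3, 5]
  drop -2 from [3, -5, -2] -> [3, -5]
  satisfied 3 clause(s); 3 remain; assigned so far: [2, 4]

Answer: 3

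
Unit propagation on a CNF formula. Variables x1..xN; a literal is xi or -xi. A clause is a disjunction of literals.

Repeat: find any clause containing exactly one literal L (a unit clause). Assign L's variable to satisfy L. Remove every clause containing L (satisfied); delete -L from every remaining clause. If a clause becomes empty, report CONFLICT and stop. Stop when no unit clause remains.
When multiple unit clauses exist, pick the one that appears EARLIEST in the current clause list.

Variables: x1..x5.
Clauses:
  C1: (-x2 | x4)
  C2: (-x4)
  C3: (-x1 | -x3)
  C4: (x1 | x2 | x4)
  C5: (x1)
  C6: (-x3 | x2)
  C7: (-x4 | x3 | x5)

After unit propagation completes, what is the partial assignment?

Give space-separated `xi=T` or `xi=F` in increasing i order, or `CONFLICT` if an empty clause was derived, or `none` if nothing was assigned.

Answer: x1=T x2=F x3=F x4=F

Derivation:
unit clause [-4] forces x4=F; simplify:
  drop 4 from [-2, 4] -> [-2]
  drop 4 from [1, 2, 4] -> [1, 2]
  satisfied 2 clause(s); 5 remain; assigned so far: [4]
unit clause [-2] forces x2=F; simplify:
  drop 2 from [1, 2] -> [1]
  drop 2 from [-3, 2] -> [-3]
  satisfied 1 clause(s); 4 remain; assigned so far: [2, 4]
unit clause [1] forces x1=T; simplify:
  drop -1 from [-1, -3] -> [-3]
  satisfied 2 clause(s); 2 remain; assigned so far: [1, 2, 4]
unit clause [-3] forces x3=F; simplify:
  satisfied 2 clause(s); 0 remain; assigned so far: [1, 2, 3, 4]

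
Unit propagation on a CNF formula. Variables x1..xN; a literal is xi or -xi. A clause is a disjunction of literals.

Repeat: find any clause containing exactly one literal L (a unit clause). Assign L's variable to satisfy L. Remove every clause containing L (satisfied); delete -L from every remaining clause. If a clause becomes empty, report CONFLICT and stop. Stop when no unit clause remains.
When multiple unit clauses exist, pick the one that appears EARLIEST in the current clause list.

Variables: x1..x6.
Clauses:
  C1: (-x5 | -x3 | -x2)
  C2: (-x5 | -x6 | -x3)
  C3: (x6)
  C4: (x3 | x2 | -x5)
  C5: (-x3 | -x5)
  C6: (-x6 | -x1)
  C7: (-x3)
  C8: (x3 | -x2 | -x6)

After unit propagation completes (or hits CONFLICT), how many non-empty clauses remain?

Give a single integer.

Answer: 0

Derivation:
unit clause [6] forces x6=T; simplify:
  drop -6 from [-5, -6, -3] -> [-5, -3]
  drop -6 from [-6, -1] -> [-1]
  drop -6 from [3, -2, -6] -> [3, -2]
  satisfied 1 clause(s); 7 remain; assigned so far: [6]
unit clause [-1] forces x1=F; simplify:
  satisfied 1 clause(s); 6 remain; assigned so far: [1, 6]
unit clause [-3] forces x3=F; simplify:
  drop 3 from [3, 2, -5] -> [2, -5]
  drop 3 from [3, -2] -> [-2]
  satisfied 4 clause(s); 2 remain; assigned so far: [1, 3, 6]
unit clause [-2] forces x2=F; simplify:
  drop 2 from [2, -5] -> [-5]
  satisfied 1 clause(s); 1 remain; assigned so far: [1, 2, 3, 6]
unit clause [-5] forces x5=F; simplify:
  satisfied 1 clause(s); 0 remain; assigned so far: [1, 2, 3, 5, 6]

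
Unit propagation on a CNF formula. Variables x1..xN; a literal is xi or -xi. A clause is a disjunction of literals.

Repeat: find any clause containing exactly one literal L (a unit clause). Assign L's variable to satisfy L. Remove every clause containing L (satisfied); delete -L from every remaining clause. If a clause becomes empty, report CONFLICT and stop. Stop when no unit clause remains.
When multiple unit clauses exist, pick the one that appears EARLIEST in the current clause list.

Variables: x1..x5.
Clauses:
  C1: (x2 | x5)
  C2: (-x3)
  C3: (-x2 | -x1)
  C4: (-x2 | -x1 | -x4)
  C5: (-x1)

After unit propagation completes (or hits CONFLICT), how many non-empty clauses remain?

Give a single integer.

unit clause [-3] forces x3=F; simplify:
  satisfied 1 clause(s); 4 remain; assigned so far: [3]
unit clause [-1] forces x1=F; simplify:
  satisfied 3 clause(s); 1 remain; assigned so far: [1, 3]

Answer: 1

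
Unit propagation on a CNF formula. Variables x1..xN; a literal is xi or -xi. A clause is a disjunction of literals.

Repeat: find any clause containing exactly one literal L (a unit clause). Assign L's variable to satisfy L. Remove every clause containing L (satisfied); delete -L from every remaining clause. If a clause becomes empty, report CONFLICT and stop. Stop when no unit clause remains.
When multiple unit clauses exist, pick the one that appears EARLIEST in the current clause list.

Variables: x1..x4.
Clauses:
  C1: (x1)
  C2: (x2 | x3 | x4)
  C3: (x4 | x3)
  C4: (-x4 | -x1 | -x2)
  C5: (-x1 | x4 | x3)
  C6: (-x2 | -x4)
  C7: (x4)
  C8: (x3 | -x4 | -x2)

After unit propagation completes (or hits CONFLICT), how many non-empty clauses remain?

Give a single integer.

Answer: 0

Derivation:
unit clause [1] forces x1=T; simplify:
  drop -1 from [-4, -1, -2] -> [-4, -2]
  drop -1 from [-1, 4, 3] -> [4, 3]
  satisfied 1 clause(s); 7 remain; assigned so far: [1]
unit clause [4] forces x4=T; simplify:
  drop -4 from [-4, -2] -> [-2]
  drop -4 from [-2, -4] -> [-2]
  drop -4 from [3, -4, -2] -> [3, -2]
  satisfied 4 clause(s); 3 remain; assigned so far: [1, 4]
unit clause [-2] forces x2=F; simplify:
  satisfied 3 clause(s); 0 remain; assigned so far: [1, 2, 4]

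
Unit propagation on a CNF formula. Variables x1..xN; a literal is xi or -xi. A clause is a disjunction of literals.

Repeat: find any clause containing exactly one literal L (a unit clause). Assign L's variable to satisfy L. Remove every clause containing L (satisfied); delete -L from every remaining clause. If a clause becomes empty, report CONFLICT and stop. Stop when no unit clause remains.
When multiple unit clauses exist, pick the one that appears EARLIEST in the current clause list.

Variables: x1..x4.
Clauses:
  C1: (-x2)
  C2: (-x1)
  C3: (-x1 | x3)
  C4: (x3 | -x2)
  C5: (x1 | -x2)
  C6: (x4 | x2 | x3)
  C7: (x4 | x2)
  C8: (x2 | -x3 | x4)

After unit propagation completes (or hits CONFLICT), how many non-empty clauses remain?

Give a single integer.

unit clause [-2] forces x2=F; simplify:
  drop 2 from [4, 2, 3] -> [4, 3]
  drop 2 from [4, 2] -> [4]
  drop 2 from [2, -3, 4] -> [-3, 4]
  satisfied 3 clause(s); 5 remain; assigned so far: [2]
unit clause [-1] forces x1=F; simplify:
  satisfied 2 clause(s); 3 remain; assigned so far: [1, 2]
unit clause [4] forces x4=T; simplify:
  satisfied 3 clause(s); 0 remain; assigned so far: [1, 2, 4]

Answer: 0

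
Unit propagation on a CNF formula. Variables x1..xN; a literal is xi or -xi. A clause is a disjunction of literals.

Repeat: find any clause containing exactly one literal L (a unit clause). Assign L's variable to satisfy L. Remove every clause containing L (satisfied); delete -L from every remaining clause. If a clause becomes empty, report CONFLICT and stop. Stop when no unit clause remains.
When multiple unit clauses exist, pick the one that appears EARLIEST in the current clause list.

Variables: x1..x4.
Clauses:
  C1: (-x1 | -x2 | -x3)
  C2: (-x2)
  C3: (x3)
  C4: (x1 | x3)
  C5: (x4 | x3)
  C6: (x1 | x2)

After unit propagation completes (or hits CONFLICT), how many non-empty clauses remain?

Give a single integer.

unit clause [-2] forces x2=F; simplify:
  drop 2 from [1, 2] -> [1]
  satisfied 2 clause(s); 4 remain; assigned so far: [2]
unit clause [3] forces x3=T; simplify:
  satisfied 3 clause(s); 1 remain; assigned so far: [2, 3]
unit clause [1] forces x1=T; simplify:
  satisfied 1 clause(s); 0 remain; assigned so far: [1, 2, 3]

Answer: 0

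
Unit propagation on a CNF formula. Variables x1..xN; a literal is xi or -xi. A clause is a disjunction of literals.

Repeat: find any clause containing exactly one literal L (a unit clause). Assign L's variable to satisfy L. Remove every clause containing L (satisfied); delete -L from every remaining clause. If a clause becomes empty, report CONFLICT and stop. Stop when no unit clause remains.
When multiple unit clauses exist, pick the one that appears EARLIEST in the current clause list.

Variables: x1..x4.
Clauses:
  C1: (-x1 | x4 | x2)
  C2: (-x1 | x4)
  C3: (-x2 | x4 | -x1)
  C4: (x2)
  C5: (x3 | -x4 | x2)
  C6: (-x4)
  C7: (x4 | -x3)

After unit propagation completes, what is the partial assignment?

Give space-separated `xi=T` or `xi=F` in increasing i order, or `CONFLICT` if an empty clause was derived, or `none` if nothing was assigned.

unit clause [2] forces x2=T; simplify:
  drop -2 from [-2, 4, -1] -> [4, -1]
  satisfied 3 clause(s); 4 remain; assigned so far: [2]
unit clause [-4] forces x4=F; simplify:
  drop 4 from [-1, 4] -> [-1]
  drop 4 from [4, -1] -> [-1]
  drop 4 from [4, -3] -> [-3]
  satisfied 1 clause(s); 3 remain; assigned so far: [2, 4]
unit clause [-1] forces x1=F; simplify:
  satisfied 2 clause(s); 1 remain; assigned so far: [1, 2, 4]
unit clause [-3] forces x3=F; simplify:
  satisfied 1 clause(s); 0 remain; assigned so far: [1, 2, 3, 4]

Answer: x1=F x2=T x3=F x4=F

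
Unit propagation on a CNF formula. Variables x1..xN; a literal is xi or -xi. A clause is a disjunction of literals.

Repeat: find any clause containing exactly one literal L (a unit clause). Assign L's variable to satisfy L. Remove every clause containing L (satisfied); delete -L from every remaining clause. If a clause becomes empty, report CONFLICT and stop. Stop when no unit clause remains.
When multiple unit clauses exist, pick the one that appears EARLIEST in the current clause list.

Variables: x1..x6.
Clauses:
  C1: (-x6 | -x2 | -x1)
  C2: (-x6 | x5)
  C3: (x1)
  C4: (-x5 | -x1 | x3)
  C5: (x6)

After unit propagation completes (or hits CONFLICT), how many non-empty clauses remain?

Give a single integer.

Answer: 0

Derivation:
unit clause [1] forces x1=T; simplify:
  drop -1 from [-6, -2, -1] -> [-6, -2]
  drop -1 from [-5, -1, 3] -> [-5, 3]
  satisfied 1 clause(s); 4 remain; assigned so far: [1]
unit clause [6] forces x6=T; simplify:
  drop -6 from [-6, -2] -> [-2]
  drop -6 from [-6, 5] -> [5]
  satisfied 1 clause(s); 3 remain; assigned so far: [1, 6]
unit clause [-2] forces x2=F; simplify:
  satisfied 1 clause(s); 2 remain; assigned so far: [1, 2, 6]
unit clause [5] forces x5=T; simplify:
  drop -5 from [-5, 3] -> [3]
  satisfied 1 clause(s); 1 remain; assigned so far: [1, 2, 5, 6]
unit clause [3] forces x3=T; simplify:
  satisfied 1 clause(s); 0 remain; assigned so far: [1, 2, 3, 5, 6]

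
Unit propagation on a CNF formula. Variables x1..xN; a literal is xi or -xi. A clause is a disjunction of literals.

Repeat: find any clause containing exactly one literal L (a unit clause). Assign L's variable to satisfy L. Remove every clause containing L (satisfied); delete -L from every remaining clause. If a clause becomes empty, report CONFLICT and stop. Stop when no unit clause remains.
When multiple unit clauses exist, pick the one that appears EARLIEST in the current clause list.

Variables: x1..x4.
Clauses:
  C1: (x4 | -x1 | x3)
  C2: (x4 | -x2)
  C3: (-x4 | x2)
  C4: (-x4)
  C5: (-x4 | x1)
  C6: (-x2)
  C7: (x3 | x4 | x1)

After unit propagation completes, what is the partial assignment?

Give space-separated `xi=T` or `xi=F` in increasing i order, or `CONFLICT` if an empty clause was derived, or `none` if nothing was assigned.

unit clause [-4] forces x4=F; simplify:
  drop 4 from [4, -1, 3] -> [-1, 3]
  drop 4 from [4, -2] -> [-2]
  drop 4 from [3, 4, 1] -> [3, 1]
  satisfied 3 clause(s); 4 remain; assigned so far: [4]
unit clause [-2] forces x2=F; simplify:
  satisfied 2 clause(s); 2 remain; assigned so far: [2, 4]

Answer: x2=F x4=F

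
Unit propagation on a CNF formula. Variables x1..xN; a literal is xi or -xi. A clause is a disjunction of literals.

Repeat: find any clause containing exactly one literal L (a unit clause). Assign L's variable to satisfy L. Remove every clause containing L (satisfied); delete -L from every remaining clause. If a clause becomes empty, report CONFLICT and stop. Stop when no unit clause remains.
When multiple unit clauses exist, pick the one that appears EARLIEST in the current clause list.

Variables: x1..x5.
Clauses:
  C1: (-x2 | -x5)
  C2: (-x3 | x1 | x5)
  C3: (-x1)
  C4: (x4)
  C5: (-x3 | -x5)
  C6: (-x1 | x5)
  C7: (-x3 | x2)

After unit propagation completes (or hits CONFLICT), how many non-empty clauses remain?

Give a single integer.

Answer: 4

Derivation:
unit clause [-1] forces x1=F; simplify:
  drop 1 from [-3, 1, 5] -> [-3, 5]
  satisfied 2 clause(s); 5 remain; assigned so far: [1]
unit clause [4] forces x4=T; simplify:
  satisfied 1 clause(s); 4 remain; assigned so far: [1, 4]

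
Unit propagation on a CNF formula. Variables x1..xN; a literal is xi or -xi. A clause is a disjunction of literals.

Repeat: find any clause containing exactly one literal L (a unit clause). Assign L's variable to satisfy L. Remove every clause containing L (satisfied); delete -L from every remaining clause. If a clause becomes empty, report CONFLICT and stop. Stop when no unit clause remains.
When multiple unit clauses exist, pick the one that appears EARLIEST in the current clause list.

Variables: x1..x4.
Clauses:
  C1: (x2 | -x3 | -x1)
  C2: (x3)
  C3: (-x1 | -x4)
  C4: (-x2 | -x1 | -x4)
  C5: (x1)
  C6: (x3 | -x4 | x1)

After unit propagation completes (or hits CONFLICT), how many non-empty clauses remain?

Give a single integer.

unit clause [3] forces x3=T; simplify:
  drop -3 from [2, -3, -1] -> [2, -1]
  satisfied 2 clause(s); 4 remain; assigned so far: [3]
unit clause [1] forces x1=T; simplify:
  drop -1 from [2, -1] -> [2]
  drop -1 from [-1, -4] -> [-4]
  drop -1 from [-2, -1, -4] -> [-2, -4]
  satisfied 1 clause(s); 3 remain; assigned so far: [1, 3]
unit clause [2] forces x2=T; simplify:
  drop -2 from [-2, -4] -> [-4]
  satisfied 1 clause(s); 2 remain; assigned so far: [1, 2, 3]
unit clause [-4] forces x4=F; simplify:
  satisfied 2 clause(s); 0 remain; assigned so far: [1, 2, 3, 4]

Answer: 0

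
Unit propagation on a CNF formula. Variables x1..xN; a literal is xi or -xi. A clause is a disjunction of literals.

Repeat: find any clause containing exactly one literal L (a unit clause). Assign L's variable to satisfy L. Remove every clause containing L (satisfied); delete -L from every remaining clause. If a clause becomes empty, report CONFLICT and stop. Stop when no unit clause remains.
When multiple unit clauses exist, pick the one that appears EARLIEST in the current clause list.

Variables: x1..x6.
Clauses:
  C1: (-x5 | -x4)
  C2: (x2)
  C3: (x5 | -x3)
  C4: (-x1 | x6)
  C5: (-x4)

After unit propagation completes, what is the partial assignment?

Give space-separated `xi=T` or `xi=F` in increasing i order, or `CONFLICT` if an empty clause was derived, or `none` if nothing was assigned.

unit clause [2] forces x2=T; simplify:
  satisfied 1 clause(s); 4 remain; assigned so far: [2]
unit clause [-4] forces x4=F; simplify:
  satisfied 2 clause(s); 2 remain; assigned so far: [2, 4]

Answer: x2=T x4=F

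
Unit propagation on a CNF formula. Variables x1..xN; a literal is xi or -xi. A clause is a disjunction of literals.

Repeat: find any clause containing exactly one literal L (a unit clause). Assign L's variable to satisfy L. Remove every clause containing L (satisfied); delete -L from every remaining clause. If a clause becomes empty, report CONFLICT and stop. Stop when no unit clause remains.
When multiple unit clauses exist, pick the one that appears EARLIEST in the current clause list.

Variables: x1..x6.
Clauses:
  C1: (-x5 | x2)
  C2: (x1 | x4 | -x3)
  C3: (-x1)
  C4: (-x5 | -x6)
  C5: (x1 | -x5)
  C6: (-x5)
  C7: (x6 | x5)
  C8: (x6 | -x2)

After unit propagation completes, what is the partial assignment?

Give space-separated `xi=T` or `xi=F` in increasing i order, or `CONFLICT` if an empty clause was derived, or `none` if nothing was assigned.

unit clause [-1] forces x1=F; simplify:
  drop 1 from [1, 4, -3] -> [4, -3]
  drop 1 from [1, -5] -> [-5]
  satisfied 1 clause(s); 7 remain; assigned so far: [1]
unit clause [-5] forces x5=F; simplify:
  drop 5 from [6, 5] -> [6]
  satisfied 4 clause(s); 3 remain; assigned so far: [1, 5]
unit clause [6] forces x6=T; simplify:
  satisfied 2 clause(s); 1 remain; assigned so far: [1, 5, 6]

Answer: x1=F x5=F x6=T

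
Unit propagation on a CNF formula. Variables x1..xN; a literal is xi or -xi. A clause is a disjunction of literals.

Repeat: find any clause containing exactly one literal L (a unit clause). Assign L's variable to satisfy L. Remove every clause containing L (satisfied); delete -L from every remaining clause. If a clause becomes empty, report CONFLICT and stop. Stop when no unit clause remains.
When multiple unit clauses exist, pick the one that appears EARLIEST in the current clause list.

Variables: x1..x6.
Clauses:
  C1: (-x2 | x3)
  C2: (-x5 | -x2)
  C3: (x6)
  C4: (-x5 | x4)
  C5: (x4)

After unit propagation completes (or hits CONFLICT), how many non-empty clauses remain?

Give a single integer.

Answer: 2

Derivation:
unit clause [6] forces x6=T; simplify:
  satisfied 1 clause(s); 4 remain; assigned so far: [6]
unit clause [4] forces x4=T; simplify:
  satisfied 2 clause(s); 2 remain; assigned so far: [4, 6]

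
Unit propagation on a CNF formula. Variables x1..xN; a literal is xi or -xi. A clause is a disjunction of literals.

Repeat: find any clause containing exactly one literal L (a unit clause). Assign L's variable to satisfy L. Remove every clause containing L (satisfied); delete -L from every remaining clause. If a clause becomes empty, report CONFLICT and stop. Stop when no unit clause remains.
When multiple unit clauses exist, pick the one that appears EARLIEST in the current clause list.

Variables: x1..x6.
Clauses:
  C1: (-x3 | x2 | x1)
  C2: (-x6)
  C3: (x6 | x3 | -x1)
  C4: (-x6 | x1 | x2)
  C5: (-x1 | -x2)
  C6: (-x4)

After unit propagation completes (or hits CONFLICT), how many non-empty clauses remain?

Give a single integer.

unit clause [-6] forces x6=F; simplify:
  drop 6 from [6, 3, -1] -> [3, -1]
  satisfied 2 clause(s); 4 remain; assigned so far: [6]
unit clause [-4] forces x4=F; simplify:
  satisfied 1 clause(s); 3 remain; assigned so far: [4, 6]

Answer: 3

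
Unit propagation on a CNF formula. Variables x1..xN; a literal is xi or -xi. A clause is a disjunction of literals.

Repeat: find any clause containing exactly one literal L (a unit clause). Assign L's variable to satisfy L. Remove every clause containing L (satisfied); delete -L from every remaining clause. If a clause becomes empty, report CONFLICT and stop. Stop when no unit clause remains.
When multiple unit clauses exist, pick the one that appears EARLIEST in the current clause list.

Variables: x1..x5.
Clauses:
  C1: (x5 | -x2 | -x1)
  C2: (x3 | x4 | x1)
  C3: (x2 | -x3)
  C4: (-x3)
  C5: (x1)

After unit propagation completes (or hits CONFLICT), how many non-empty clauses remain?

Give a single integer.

Answer: 1

Derivation:
unit clause [-3] forces x3=F; simplify:
  drop 3 from [3, 4, 1] -> [4, 1]
  satisfied 2 clause(s); 3 remain; assigned so far: [3]
unit clause [1] forces x1=T; simplify:
  drop -1 from [5, -2, -1] -> [5, -2]
  satisfied 2 clause(s); 1 remain; assigned so far: [1, 3]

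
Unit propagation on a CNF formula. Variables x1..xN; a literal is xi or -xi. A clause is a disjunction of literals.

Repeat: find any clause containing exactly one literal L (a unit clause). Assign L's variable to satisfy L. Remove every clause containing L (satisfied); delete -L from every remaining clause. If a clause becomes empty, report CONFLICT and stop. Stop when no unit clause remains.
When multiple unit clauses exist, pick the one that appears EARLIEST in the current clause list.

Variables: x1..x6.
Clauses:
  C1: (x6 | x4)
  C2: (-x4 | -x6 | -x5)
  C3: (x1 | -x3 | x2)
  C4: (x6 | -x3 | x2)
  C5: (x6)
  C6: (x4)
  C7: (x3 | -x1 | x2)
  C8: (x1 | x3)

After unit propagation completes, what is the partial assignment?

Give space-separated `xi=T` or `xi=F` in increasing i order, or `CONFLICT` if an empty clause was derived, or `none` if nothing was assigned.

Answer: x4=T x5=F x6=T

Derivation:
unit clause [6] forces x6=T; simplify:
  drop -6 from [-4, -6, -5] -> [-4, -5]
  satisfied 3 clause(s); 5 remain; assigned so far: [6]
unit clause [4] forces x4=T; simplify:
  drop -4 from [-4, -5] -> [-5]
  satisfied 1 clause(s); 4 remain; assigned so far: [4, 6]
unit clause [-5] forces x5=F; simplify:
  satisfied 1 clause(s); 3 remain; assigned so far: [4, 5, 6]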